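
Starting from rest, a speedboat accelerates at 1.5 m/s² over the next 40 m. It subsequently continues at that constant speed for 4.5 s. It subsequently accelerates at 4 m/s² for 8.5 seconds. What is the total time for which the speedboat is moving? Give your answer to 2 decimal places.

20.30 s

Phase 1 (accelerating): v₀ = 0 m/s, a = 1.5 m/s².
v² = v₀² + 2aΔx = 0² + 2·1.5·40 = 120 → v = 11.0 m/s
t = (v − v₀)/a = (11.0 − 0)/1.5 = 7.30 s

Phase 2 (constant speed): v₀ = 11.0 m/s, a = 0 m/s².
v = v₀ + at = 11.0 + (0)(4.5) = 11.0 m/s
Δx = v₀t + ½at² = 11.0·4.5 + 0.5·0·4.5² = 49.3 m

Phase 3 (accelerating): v₀ = 11.0 m/s, a = 4 m/s².
v = v₀ + at = 11.0 + (4)(8.5) = 45.0 m/s
Δx = v₀t + ½at² = 11.0·8.5 + 0.5·4·8.5² = 238 m
Total time = 7.30 + 4.50 + 8.50 = 20.3 s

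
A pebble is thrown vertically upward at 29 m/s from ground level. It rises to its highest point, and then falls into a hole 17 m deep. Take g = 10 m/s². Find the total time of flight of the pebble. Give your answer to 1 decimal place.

Phase 1 (rising): v₀ = 29.0 m/s, a = -10 m/s².
v = v₀ + at → t = (0 − 29.0) / -10 = 2.90 s
v² = v₀² + 2aΔx → Δx = (0² − 29.0²)/(2·-10) = 42.0 m

Phase 2 (falling): v₀ = 0 m/s, a = -10 m/s².
Falls 59.0 m from rest: t = √(2·59.0/10) = 3.44 s; v = g·t = 34.4 m/s.
Total time = 2.90 + 3.44 = 6.34 s

6.3 s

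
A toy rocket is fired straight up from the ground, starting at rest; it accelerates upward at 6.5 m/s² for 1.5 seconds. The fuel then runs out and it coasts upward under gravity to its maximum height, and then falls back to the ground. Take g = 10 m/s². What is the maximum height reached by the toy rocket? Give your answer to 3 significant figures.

12.1 m

Phase 1 (powered ascent): v₀ = 0 m/s, a = 6.5 m/s².
v = v₀ + at = 0 + (6.5)(1.5) = 9.75 m/s
Δx = v₀t + ½at² = 0·1.5 + 0.5·6.5·1.5² = 7.31 m

Phase 2 (coasting upward): v₀ = 9.75 m/s, a = -10 m/s².
v = v₀ + at → t = (0 − 9.75) / -10 = 0.975 s
v² = v₀² + 2aΔx → Δx = (0² − 9.75²)/(2·-10) = 4.75 m
Maximum height = 7.31 + 4.75 = 12.1 m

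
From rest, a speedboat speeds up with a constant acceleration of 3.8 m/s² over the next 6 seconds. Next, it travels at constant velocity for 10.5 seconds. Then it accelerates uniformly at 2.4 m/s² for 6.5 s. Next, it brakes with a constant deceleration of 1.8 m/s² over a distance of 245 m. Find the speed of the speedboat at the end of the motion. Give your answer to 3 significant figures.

Phase 1 (accelerating): v₀ = 0 m/s, a = 3.8 m/s².
v = v₀ + at = 0 + (3.8)(6) = 22.8 m/s
Δx = v₀t + ½at² = 0·6 + 0.5·3.8·6² = 68.4 m

Phase 2 (constant speed): v₀ = 22.8 m/s, a = 0 m/s².
v = v₀ + at = 22.8 + (0)(10.5) = 22.8 m/s
Δx = v₀t + ½at² = 22.8·10.5 + 0.5·0·10.5² = 239 m

Phase 3 (accelerating): v₀ = 22.8 m/s, a = 2.4 m/s².
v = v₀ + at = 22.8 + (2.4)(6.5) = 38.4 m/s
Δx = v₀t + ½at² = 22.8·6.5 + 0.5·2.4·6.5² = 199 m

Phase 4 (decelerating): v₀ = 38.4 m/s, a = -1.8 m/s².
v² = v₀² + 2aΔx = 38.4² + 2·-1.8·245 = 593 → v = 24.3 m/s
t = (v − v₀)/a = (24.3 − 38.4)/-1.8 = 7.81 s
Final speed = 24.3 m/s

24.3 m/s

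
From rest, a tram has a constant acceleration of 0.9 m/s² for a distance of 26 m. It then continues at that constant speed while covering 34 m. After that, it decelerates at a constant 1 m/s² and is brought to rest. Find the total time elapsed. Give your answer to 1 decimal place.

19.4 s

Phase 1 (accelerating): v₀ = 0 m/s, a = 0.9 m/s².
v² = v₀² + 2aΔx = 0² + 2·0.9·26 = 46.8 → v = 6.84 m/s
t = (v − v₀)/a = (6.84 − 0)/0.9 = 7.60 s

Phase 2 (constant speed): v₀ = 6.84 m/s, a = 0 m/s².
Constant speed: t = d/v = 34/6.84 = 4.97 s

Phase 3 (decelerating): v₀ = 6.84 m/s, a = -1 m/s².
v = v₀ + at → t = (0 − 6.84) / -1 = 6.84 s
v² = v₀² + 2aΔx → Δx = (0² − 6.84²)/(2·-1) = 23.4 m
Total time = 7.60 + 4.97 + 6.84 = 19.4 s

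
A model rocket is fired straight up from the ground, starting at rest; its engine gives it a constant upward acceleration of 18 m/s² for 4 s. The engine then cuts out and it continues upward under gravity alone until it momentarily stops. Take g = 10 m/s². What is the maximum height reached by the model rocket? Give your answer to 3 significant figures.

403 m

Phase 1 (powered ascent): v₀ = 0 m/s, a = 18 m/s².
v = v₀ + at = 0 + (18)(4) = 72.0 m/s
Δx = v₀t + ½at² = 0·4 + 0.5·18·4² = 144 m

Phase 2 (coasting upward): v₀ = 72.0 m/s, a = -10 m/s².
v = v₀ + at → t = (0 − 72.0) / -10 = 7.20 s
v² = v₀² + 2aΔx → Δx = (0² − 72.0²)/(2·-10) = 259 m
Maximum height = 144 + 259 = 403 m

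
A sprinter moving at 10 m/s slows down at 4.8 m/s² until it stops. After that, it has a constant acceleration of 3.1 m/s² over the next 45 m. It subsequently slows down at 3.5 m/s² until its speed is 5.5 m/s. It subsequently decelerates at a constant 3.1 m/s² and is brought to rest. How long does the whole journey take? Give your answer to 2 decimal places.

Phase 1 (decelerating): v₀ = 10.0 m/s, a = -4.8 m/s².
v = v₀ + at → t = (0 − 10.0) / -4.8 = 2.08 s
v² = v₀² + 2aΔx → Δx = (0² − 10.0²)/(2·-4.8) = 10.4 m

Phase 2 (accelerating): v₀ = 0 m/s, a = 3.1 m/s².
v² = v₀² + 2aΔx = 0² + 2·3.1·45 = 279 → v = 16.7 m/s
t = (v − v₀)/a = (16.7 − 0)/3.1 = 5.39 s

Phase 3 (decelerating): v₀ = 16.7 m/s, a = -3.5 m/s².
v = v₀ + at → t = (5.5 − 16.7) / -3.5 = 3.20 s
v² = v₀² + 2aΔx → Δx = (5.5² − 16.7²)/(2·-3.5) = 35.5 m

Phase 4 (decelerating): v₀ = 5.50 m/s, a = -3.1 m/s².
v = v₀ + at → t = (0 − 5.50) / -3.1 = 1.77 s
v² = v₀² + 2aΔx → Δx = (0² − 5.50²)/(2·-3.1) = 4.88 m
Total time = 2.08 + 5.39 + 3.20 + 1.77 = 12.4 s

12.45 s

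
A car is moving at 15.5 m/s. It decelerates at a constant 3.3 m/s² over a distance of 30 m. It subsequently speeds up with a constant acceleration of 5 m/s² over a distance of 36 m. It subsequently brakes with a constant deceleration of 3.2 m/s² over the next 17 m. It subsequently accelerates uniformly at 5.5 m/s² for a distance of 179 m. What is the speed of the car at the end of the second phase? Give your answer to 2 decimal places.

Phase 1 (decelerating): v₀ = 15.5 m/s, a = -3.3 m/s².
v² = v₀² + 2aΔx = 15.5² + 2·-3.3·30 = 42.2 → v = 6.50 m/s
t = (v − v₀)/a = (6.50 − 15.5)/-3.3 = 2.73 s

Phase 2 (accelerating): v₀ = 6.50 m/s, a = 5 m/s².
v² = v₀² + 2aΔx = 6.50² + 2·5·36 = 402 → v = 20.1 m/s
t = (v − v₀)/a = (20.1 − 6.50)/5 = 2.71 s
Speed at end of phase 2 = 20.1 m/s

20.06 m/s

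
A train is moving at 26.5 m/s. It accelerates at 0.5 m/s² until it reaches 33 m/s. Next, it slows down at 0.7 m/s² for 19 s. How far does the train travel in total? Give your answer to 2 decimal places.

887.40 m

Phase 1 (accelerating): v₀ = 26.5 m/s, a = 0.5 m/s².
v = v₀ + at → t = (33 − 26.5) / 0.5 = 13.0 s
v² = v₀² + 2aΔx → Δx = (33² − 26.5²)/(2·0.5) = 387 m

Phase 2 (decelerating): v₀ = 33.0 m/s, a = -0.7 m/s².
v = v₀ + at = 33.0 + (-0.7)(19) = 19.7 m/s
Δx = v₀t + ½at² = 33.0·19 + 0.5·-0.7·19² = 501 m
Total distance = 387 + 501 = 887 m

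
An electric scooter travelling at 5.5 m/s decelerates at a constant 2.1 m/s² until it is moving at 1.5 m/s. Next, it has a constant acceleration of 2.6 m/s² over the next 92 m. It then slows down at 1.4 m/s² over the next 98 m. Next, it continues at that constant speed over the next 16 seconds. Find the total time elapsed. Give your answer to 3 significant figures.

Phase 1 (decelerating): v₀ = 5.50 m/s, a = -2.1 m/s².
v = v₀ + at → t = (1.5 − 5.50) / -2.1 = 1.90 s
v² = v₀² + 2aΔx → Δx = (1.5² − 5.50²)/(2·-2.1) = 6.67 m

Phase 2 (accelerating): v₀ = 1.50 m/s, a = 2.6 m/s².
v² = v₀² + 2aΔx = 1.50² + 2·2.6·92 = 481 → v = 21.9 m/s
t = (v − v₀)/a = (21.9 − 1.50)/2.6 = 7.86 s

Phase 3 (decelerating): v₀ = 21.9 m/s, a = -1.4 m/s².
v² = v₀² + 2aΔx = 21.9² + 2·-1.4·98 = 206 → v = 14.4 m/s
t = (v − v₀)/a = (14.4 − 21.9)/-1.4 = 5.40 s

Phase 4 (constant speed): v₀ = 14.4 m/s, a = 0 m/s².
v = v₀ + at = 14.4 + (0)(16) = 14.4 m/s
Δx = v₀t + ½at² = 14.4·16 + 0.5·0·16² = 230 m
Total time = 1.90 + 7.86 + 5.40 + 16.0 = 31.2 s

31.2 s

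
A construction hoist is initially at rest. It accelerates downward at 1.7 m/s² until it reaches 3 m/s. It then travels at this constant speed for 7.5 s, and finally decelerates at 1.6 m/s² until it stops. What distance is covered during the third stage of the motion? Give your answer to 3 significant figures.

Phase 1 (accelerating): v₀ = 0 m/s, a = 1.7 m/s².
v = v₀ + at → t = (3 − 0) / 1.7 = 1.76 s
v² = v₀² + 2aΔx → Δx = (3² − 0²)/(2·1.7) = 2.65 m

Phase 2 (constant speed): v₀ = 3.00 m/s, a = 0 m/s².
v = v₀ + at = 3.00 + (0)(7.5) = 3.00 m/s
Δx = v₀t + ½at² = 3.00·7.5 + 0.5·0·7.5² = 22.5 m

Phase 3 (decelerating): v₀ = 3.00 m/s, a = -1.6 m/s².
v = v₀ + at → t = (0 − 3.00) / -1.6 = 1.88 s
v² = v₀² + 2aΔx → Δx = (0² − 3.00²)/(2·-1.6) = 2.81 m
Distance in phase 3 = 2.81 m

2.81 m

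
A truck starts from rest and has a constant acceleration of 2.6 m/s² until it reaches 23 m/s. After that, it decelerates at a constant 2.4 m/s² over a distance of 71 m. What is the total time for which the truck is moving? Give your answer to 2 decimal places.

Phase 1 (accelerating): v₀ = 0 m/s, a = 2.6 m/s².
v = v₀ + at → t = (23 − 0) / 2.6 = 8.85 s
v² = v₀² + 2aΔx → Δx = (23² − 0²)/(2·2.6) = 102 m

Phase 2 (decelerating): v₀ = 23.0 m/s, a = -2.4 m/s².
v² = v₀² + 2aΔx = 23.0² + 2·-2.4·71 = 188 → v = 13.7 m/s
t = (v − v₀)/a = (13.7 − 23.0)/-2.4 = 3.87 s
Total time = 8.85 + 3.87 = 12.7 s

12.71 s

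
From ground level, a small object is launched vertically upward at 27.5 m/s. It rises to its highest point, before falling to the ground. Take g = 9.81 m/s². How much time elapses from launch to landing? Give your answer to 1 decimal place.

5.6 s

Phase 1 (rising): v₀ = 27.5 m/s, a = -9.81 m/s².
v = v₀ + at → t = (0 − 27.5) / -9.81 = 2.80 s
v² = v₀² + 2aΔx → Δx = (0² − 27.5²)/(2·-9.81) = 38.5 m

Phase 2 (falling): v₀ = 0 m/s, a = -9.81 m/s².
Falls 38.5 m from rest: t = √(2·38.5/9.81) = 2.80 s; v = g·t = 27.5 m/s.
Total time = 2.80 + 2.80 = 5.61 s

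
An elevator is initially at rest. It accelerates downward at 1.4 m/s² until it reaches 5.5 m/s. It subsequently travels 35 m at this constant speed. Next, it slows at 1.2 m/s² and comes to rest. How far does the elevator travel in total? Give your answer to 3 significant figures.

58.4 m

Phase 1 (accelerating): v₀ = 0 m/s, a = 1.4 m/s².
v = v₀ + at → t = (5.5 − 0) / 1.4 = 3.93 s
v² = v₀² + 2aΔx → Δx = (5.5² − 0²)/(2·1.4) = 10.8 m

Phase 2 (constant speed): v₀ = 5.50 m/s, a = 0 m/s².
Constant speed: t = d/v = 35/5.50 = 6.36 s

Phase 3 (decelerating): v₀ = 5.50 m/s, a = -1.2 m/s².
v = v₀ + at → t = (0 − 5.50) / -1.2 = 4.58 s
v² = v₀² + 2aΔx → Δx = (0² − 5.50²)/(2·-1.2) = 12.6 m
Total distance = 10.8 + 35.0 + 12.6 = 58.4 m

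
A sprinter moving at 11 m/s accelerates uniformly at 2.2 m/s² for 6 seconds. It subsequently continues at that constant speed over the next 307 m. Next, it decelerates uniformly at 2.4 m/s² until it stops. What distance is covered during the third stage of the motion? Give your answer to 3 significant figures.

Phase 1 (accelerating): v₀ = 11.0 m/s, a = 2.2 m/s².
v = v₀ + at = 11.0 + (2.2)(6) = 24.2 m/s
Δx = v₀t + ½at² = 11.0·6 + 0.5·2.2·6² = 106 m

Phase 2 (constant speed): v₀ = 24.2 m/s, a = 0 m/s².
Constant speed: t = d/v = 307/24.2 = 12.7 s

Phase 3 (decelerating): v₀ = 24.2 m/s, a = -2.4 m/s².
v = v₀ + at → t = (0 − 24.2) / -2.4 = 10.1 s
v² = v₀² + 2aΔx → Δx = (0² − 24.2²)/(2·-2.4) = 122 m
Distance in phase 3 = 122 m

122 m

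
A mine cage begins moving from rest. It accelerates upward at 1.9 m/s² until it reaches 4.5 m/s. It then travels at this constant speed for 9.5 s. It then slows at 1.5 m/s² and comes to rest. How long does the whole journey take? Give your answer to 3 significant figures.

Phase 1 (accelerating): v₀ = 0 m/s, a = 1.9 m/s².
v = v₀ + at → t = (4.5 − 0) / 1.9 = 2.37 s
v² = v₀² + 2aΔx → Δx = (4.5² − 0²)/(2·1.9) = 5.33 m

Phase 2 (constant speed): v₀ = 4.50 m/s, a = 0 m/s².
v = v₀ + at = 4.50 + (0)(9.5) = 4.50 m/s
Δx = v₀t + ½at² = 4.50·9.5 + 0.5·0·9.5² = 42.8 m

Phase 3 (decelerating): v₀ = 4.50 m/s, a = -1.5 m/s².
v = v₀ + at → t = (0 − 4.50) / -1.5 = 3.00 s
v² = v₀² + 2aΔx → Δx = (0² − 4.50²)/(2·-1.5) = 6.75 m
Total time = 2.37 + 9.50 + 3.00 = 14.9 s

14.9 s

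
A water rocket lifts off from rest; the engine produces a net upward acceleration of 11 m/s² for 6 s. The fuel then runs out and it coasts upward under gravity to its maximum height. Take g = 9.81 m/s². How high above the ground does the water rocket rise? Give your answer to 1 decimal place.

Phase 1 (powered ascent): v₀ = 0 m/s, a = 11 m/s².
v = v₀ + at = 0 + (11)(6) = 66.0 m/s
Δx = v₀t + ½at² = 0·6 + 0.5·11·6² = 198 m

Phase 2 (coasting upward): v₀ = 66.0 m/s, a = -9.81 m/s².
v = v₀ + at → t = (0 − 66.0) / -9.81 = 6.73 s
v² = v₀² + 2aΔx → Δx = (0² − 66.0²)/(2·-9.81) = 222 m
Maximum height = 198 + 222 = 420 m

420.0 m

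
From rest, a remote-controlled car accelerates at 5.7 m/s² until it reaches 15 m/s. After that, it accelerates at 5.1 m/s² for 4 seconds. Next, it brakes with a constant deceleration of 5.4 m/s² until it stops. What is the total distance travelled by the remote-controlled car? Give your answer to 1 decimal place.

236.6 m

Phase 1 (accelerating): v₀ = 0 m/s, a = 5.7 m/s².
v = v₀ + at → t = (15 − 0) / 5.7 = 2.63 s
v² = v₀² + 2aΔx → Δx = (15² − 0²)/(2·5.7) = 19.7 m

Phase 2 (accelerating): v₀ = 15.0 m/s, a = 5.1 m/s².
v = v₀ + at = 15.0 + (5.1)(4) = 35.4 m/s
Δx = v₀t + ½at² = 15.0·4 + 0.5·5.1·4² = 101 m

Phase 3 (decelerating): v₀ = 35.4 m/s, a = -5.4 m/s².
v = v₀ + at → t = (0 − 35.4) / -5.4 = 6.56 s
v² = v₀² + 2aΔx → Δx = (0² − 35.4²)/(2·-5.4) = 116 m
Total distance = 19.7 + 101 + 116 = 237 m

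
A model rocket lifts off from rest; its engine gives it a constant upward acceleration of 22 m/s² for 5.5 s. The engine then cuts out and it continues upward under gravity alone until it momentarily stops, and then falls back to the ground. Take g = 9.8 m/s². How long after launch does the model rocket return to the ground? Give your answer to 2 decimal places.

32.69 s

Phase 1 (powered ascent): v₀ = 0 m/s, a = 22 m/s².
v = v₀ + at = 0 + (22)(5.5) = 121 m/s
Δx = v₀t + ½at² = 0·5.5 + 0.5·22·5.5² = 333 m

Phase 2 (coasting upward): v₀ = 121 m/s, a = -9.8 m/s².
v = v₀ + at → t = (0 − 121) / -9.8 = 12.3 s
v² = v₀² + 2aΔx → Δx = (0² − 121²)/(2·-9.8) = 747 m

Phase 3 (free fall): v₀ = 0 m/s, a = -9.8 m/s².
Falls 1080 m from rest: t = √(2·1080/9.8) = 14.8 s; v = g·t = 145 m/s.
Total time = 5.50 + 12.3 + 14.8 = 32.7 s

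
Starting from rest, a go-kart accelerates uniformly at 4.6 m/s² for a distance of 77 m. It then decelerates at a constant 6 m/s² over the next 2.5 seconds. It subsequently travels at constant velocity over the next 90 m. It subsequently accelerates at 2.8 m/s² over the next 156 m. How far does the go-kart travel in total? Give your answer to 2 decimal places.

370.79 m

Phase 1 (accelerating): v₀ = 0 m/s, a = 4.6 m/s².
v² = v₀² + 2aΔx = 0² + 2·4.6·77 = 708 → v = 26.6 m/s
t = (v − v₀)/a = (26.6 − 0)/4.6 = 5.79 s

Phase 2 (decelerating): v₀ = 26.6 m/s, a = -6 m/s².
v = v₀ + at = 26.6 + (-6)(2.5) = 11.6 m/s
Δx = v₀t + ½at² = 26.6·2.5 + 0.5·-6·2.5² = 47.8 m

Phase 3 (constant speed): v₀ = 11.6 m/s, a = 0 m/s².
Constant speed: t = d/v = 90/11.6 = 7.75 s

Phase 4 (accelerating): v₀ = 11.6 m/s, a = 2.8 m/s².
v² = v₀² + 2aΔx = 11.6² + 2·2.8·156 = 1010 → v = 31.8 m/s
t = (v − v₀)/a = (31.8 − 11.6)/2.8 = 7.19 s
Total distance = 77.0 + 47.8 + 90.0 + 156 = 371 m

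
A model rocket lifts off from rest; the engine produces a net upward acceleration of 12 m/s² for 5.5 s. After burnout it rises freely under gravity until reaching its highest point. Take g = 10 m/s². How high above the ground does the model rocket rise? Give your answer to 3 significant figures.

Phase 1 (powered ascent): v₀ = 0 m/s, a = 12 m/s².
v = v₀ + at = 0 + (12)(5.5) = 66.0 m/s
Δx = v₀t + ½at² = 0·5.5 + 0.5·12·5.5² = 182 m

Phase 2 (coasting upward): v₀ = 66.0 m/s, a = -10 m/s².
v = v₀ + at → t = (0 − 66.0) / -10 = 6.60 s
v² = v₀² + 2aΔx → Δx = (0² − 66.0²)/(2·-10) = 218 m
Maximum height = 182 + 218 = 399 m

399 m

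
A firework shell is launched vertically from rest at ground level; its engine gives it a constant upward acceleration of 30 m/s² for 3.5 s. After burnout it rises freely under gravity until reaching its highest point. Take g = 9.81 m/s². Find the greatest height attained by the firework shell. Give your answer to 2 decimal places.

Phase 1 (powered ascent): v₀ = 0 m/s, a = 30 m/s².
v = v₀ + at = 0 + (30)(3.5) = 105 m/s
Δx = v₀t + ½at² = 0·3.5 + 0.5·30·3.5² = 184 m

Phase 2 (coasting upward): v₀ = 105 m/s, a = -9.81 m/s².
v = v₀ + at → t = (0 − 105) / -9.81 = 10.7 s
v² = v₀² + 2aΔx → Δx = (0² − 105²)/(2·-9.81) = 562 m
Maximum height = 184 + 562 = 746 m

745.68 m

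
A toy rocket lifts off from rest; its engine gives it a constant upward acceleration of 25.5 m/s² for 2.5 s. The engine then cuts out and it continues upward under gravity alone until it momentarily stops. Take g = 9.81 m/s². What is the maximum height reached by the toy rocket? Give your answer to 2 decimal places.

286.83 m

Phase 1 (powered ascent): v₀ = 0 m/s, a = 25.5 m/s².
v = v₀ + at = 0 + (25.5)(2.5) = 63.8 m/s
Δx = v₀t + ½at² = 0·2.5 + 0.5·25.5·2.5² = 79.7 m

Phase 2 (coasting upward): v₀ = 63.8 m/s, a = -9.81 m/s².
v = v₀ + at → t = (0 − 63.8) / -9.81 = 6.50 s
v² = v₀² + 2aΔx → Δx = (0² − 63.8²)/(2·-9.81) = 207 m
Maximum height = 79.7 + 207 = 287 m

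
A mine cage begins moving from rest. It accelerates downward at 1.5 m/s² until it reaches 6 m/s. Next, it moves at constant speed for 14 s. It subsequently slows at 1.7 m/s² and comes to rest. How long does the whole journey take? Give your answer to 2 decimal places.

21.53 s

Phase 1 (accelerating): v₀ = 0 m/s, a = 1.5 m/s².
v = v₀ + at → t = (6 − 0) / 1.5 = 4.00 s
v² = v₀² + 2aΔx → Δx = (6² − 0²)/(2·1.5) = 12.0 m

Phase 2 (constant speed): v₀ = 6.00 m/s, a = 0 m/s².
v = v₀ + at = 6.00 + (0)(14) = 6.00 m/s
Δx = v₀t + ½at² = 6.00·14 + 0.5·0·14² = 84.0 m

Phase 3 (decelerating): v₀ = 6.00 m/s, a = -1.7 m/s².
v = v₀ + at → t = (0 − 6.00) / -1.7 = 3.53 s
v² = v₀² + 2aΔx → Δx = (0² − 6.00²)/(2·-1.7) = 10.6 m
Total time = 4.00 + 14.0 + 3.53 = 21.5 s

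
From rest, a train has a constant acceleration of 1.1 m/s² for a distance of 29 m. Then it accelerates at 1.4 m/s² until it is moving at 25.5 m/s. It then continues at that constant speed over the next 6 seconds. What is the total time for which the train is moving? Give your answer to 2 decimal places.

Phase 1 (accelerating): v₀ = 0 m/s, a = 1.1 m/s².
v² = v₀² + 2aΔx = 0² + 2·1.1·29 = 63.8 → v = 7.99 m/s
t = (v − v₀)/a = (7.99 − 0)/1.1 = 7.26 s

Phase 2 (accelerating): v₀ = 7.99 m/s, a = 1.4 m/s².
v = v₀ + at → t = (25.5 − 7.99) / 1.4 = 12.5 s
v² = v₀² + 2aΔx → Δx = (25.5² − 7.99²)/(2·1.4) = 209 m

Phase 3 (constant speed): v₀ = 25.5 m/s, a = 0 m/s².
v = v₀ + at = 25.5 + (0)(6) = 25.5 m/s
Δx = v₀t + ½at² = 25.5·6 + 0.5·0·6² = 153 m
Total time = 7.26 + 12.5 + 6.00 = 25.8 s

25.77 s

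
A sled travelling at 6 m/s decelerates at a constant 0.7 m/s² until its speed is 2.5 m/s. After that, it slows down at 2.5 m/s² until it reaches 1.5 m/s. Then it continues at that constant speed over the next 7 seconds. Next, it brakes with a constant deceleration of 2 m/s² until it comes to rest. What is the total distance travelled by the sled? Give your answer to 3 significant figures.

Phase 1 (decelerating): v₀ = 6.00 m/s, a = -0.7 m/s².
v = v₀ + at → t = (2.5 − 6.00) / -0.7 = 5.00 s
v² = v₀² + 2aΔx → Δx = (2.5² − 6.00²)/(2·-0.7) = 21.2 m

Phase 2 (decelerating): v₀ = 2.50 m/s, a = -2.5 m/s².
v = v₀ + at → t = (1.5 − 2.50) / -2.5 = 0.400 s
v² = v₀² + 2aΔx → Δx = (1.5² − 2.50²)/(2·-2.5) = 0.800 m

Phase 3 (constant speed): v₀ = 1.50 m/s, a = 0 m/s².
v = v₀ + at = 1.50 + (0)(7) = 1.50 m/s
Δx = v₀t + ½at² = 1.50·7 + 0.5·0·7² = 10.5 m

Phase 4 (decelerating): v₀ = 1.50 m/s, a = -2 m/s².
v = v₀ + at → t = (0 − 1.50) / -2 = 0.750 s
v² = v₀² + 2aΔx → Δx = (0² − 1.50²)/(2·-2) = 0.562 m
Total distance = 21.2 + 0.800 + 10.5 + 0.562 = 33.1 m

33.1 m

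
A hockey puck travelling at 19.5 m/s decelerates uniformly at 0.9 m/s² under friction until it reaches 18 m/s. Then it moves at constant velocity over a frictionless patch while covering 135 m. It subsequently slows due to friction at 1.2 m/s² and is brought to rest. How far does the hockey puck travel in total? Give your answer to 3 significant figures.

301 m

Phase 1 (decelerating): v₀ = 19.5 m/s, a = -0.9 m/s².
v = v₀ + at → t = (18 − 19.5) / -0.9 = 1.67 s
v² = v₀² + 2aΔx → Δx = (18² − 19.5²)/(2·-0.9) = 31.2 m

Phase 2 (constant speed): v₀ = 18.0 m/s, a = 0 m/s².
Constant speed: t = d/v = 135/18.0 = 7.50 s

Phase 3 (decelerating): v₀ = 18.0 m/s, a = -1.2 m/s².
v = v₀ + at → t = (0 − 18.0) / -1.2 = 15.0 s
v² = v₀² + 2aΔx → Δx = (0² − 18.0²)/(2·-1.2) = 135 m
Total distance = 31.2 + 135 + 135 = 301 m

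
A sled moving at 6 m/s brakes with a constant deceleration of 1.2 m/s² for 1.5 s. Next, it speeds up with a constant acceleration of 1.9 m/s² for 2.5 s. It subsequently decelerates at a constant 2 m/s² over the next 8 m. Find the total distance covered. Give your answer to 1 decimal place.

Phase 1 (decelerating): v₀ = 6.00 m/s, a = -1.2 m/s².
v = v₀ + at = 6.00 + (-1.2)(1.5) = 4.20 m/s
Δx = v₀t + ½at² = 6.00·1.5 + 0.5·-1.2·1.5² = 7.65 m

Phase 2 (accelerating): v₀ = 4.20 m/s, a = 1.9 m/s².
v = v₀ + at = 4.20 + (1.9)(2.5) = 8.95 m/s
Δx = v₀t + ½at² = 4.20·2.5 + 0.5·1.9·2.5² = 16.4 m

Phase 3 (decelerating): v₀ = 8.95 m/s, a = -2 m/s².
v² = v₀² + 2aΔx = 8.95² + 2·-2·8 = 48.1 → v = 6.94 m/s
t = (v − v₀)/a = (6.94 − 8.95)/-2 = 1.01 s
Total distance = 7.65 + 16.4 + 8.00 = 32.1 m

32.1 m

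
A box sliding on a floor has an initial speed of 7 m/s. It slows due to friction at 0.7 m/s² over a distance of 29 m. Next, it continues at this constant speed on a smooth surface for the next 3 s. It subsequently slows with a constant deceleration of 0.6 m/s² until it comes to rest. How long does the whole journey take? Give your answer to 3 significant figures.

Phase 1 (decelerating): v₀ = 7.00 m/s, a = -0.7 m/s².
v² = v₀² + 2aΔx = 7.00² + 2·-0.7·29 = 8.40 → v = 2.90 m/s
t = (v − v₀)/a = (2.90 − 7.00)/-0.7 = 5.86 s

Phase 2 (constant speed): v₀ = 2.90 m/s, a = 0 m/s².
v = v₀ + at = 2.90 + (0)(3) = 2.90 m/s
Δx = v₀t + ½at² = 2.90·3 + 0.5·0·3² = 8.69 m

Phase 3 (decelerating): v₀ = 2.90 m/s, a = -0.6 m/s².
v = v₀ + at → t = (0 − 2.90) / -0.6 = 4.83 s
v² = v₀² + 2aΔx → Δx = (0² − 2.90²)/(2·-0.6) = 7.00 m
Total time = 5.86 + 3.00 + 4.83 = 13.7 s

13.7 s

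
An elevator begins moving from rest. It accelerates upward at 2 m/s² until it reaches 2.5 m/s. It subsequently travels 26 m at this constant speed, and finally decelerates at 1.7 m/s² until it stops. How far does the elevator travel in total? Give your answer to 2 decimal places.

Phase 1 (accelerating): v₀ = 0 m/s, a = 2 m/s².
v = v₀ + at → t = (2.5 − 0) / 2 = 1.25 s
v² = v₀² + 2aΔx → Δx = (2.5² − 0²)/(2·2) = 1.56 m

Phase 2 (constant speed): v₀ = 2.50 m/s, a = 0 m/s².
Constant speed: t = d/v = 26/2.50 = 10.4 s

Phase 3 (decelerating): v₀ = 2.50 m/s, a = -1.7 m/s².
v = v₀ + at → t = (0 − 2.50) / -1.7 = 1.47 s
v² = v₀² + 2aΔx → Δx = (0² − 2.50²)/(2·-1.7) = 1.84 m
Total distance = 1.56 + 26.0 + 1.84 = 29.4 m

29.40 m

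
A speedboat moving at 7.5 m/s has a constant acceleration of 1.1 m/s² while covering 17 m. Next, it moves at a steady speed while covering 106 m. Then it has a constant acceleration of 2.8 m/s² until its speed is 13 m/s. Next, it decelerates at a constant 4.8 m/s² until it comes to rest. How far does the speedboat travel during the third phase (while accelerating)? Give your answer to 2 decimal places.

13.46 m

Phase 1 (accelerating): v₀ = 7.50 m/s, a = 1.1 m/s².
v² = v₀² + 2aΔx = 7.50² + 2·1.1·17 = 93.7 → v = 9.68 m/s
t = (v − v₀)/a = (9.68 − 7.50)/1.1 = 1.98 s

Phase 2 (constant speed): v₀ = 9.68 m/s, a = 0 m/s².
Constant speed: t = d/v = 106/9.68 = 11.0 s

Phase 3 (accelerating): v₀ = 9.68 m/s, a = 2.8 m/s².
v = v₀ + at → t = (13 − 9.68) / 2.8 = 1.19 s
v² = v₀² + 2aΔx → Δx = (13² − 9.68²)/(2·2.8) = 13.5 m
Distance in phase 3 = 13.5 m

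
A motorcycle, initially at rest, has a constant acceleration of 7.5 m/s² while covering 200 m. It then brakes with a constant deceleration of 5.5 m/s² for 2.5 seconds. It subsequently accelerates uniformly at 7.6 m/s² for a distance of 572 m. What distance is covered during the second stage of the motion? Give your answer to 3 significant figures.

120 m

Phase 1 (accelerating): v₀ = 0 m/s, a = 7.5 m/s².
v² = v₀² + 2aΔx = 0² + 2·7.5·200 = 3000 → v = 54.8 m/s
t = (v − v₀)/a = (54.8 − 0)/7.5 = 7.30 s

Phase 2 (decelerating): v₀ = 54.8 m/s, a = -5.5 m/s².
v = v₀ + at = 54.8 + (-5.5)(2.5) = 41.0 m/s
Δx = v₀t + ½at² = 54.8·2.5 + 0.5·-5.5·2.5² = 120 m
Distance in phase 2 = 120 m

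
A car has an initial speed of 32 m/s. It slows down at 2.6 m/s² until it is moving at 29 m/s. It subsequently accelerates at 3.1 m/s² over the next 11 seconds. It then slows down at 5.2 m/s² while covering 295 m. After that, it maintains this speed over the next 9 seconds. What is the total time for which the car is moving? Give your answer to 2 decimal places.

27.48 s

Phase 1 (decelerating): v₀ = 32.0 m/s, a = -2.6 m/s².
v = v₀ + at → t = (29 − 32.0) / -2.6 = 1.15 s
v² = v₀² + 2aΔx → Δx = (29² − 32.0²)/(2·-2.6) = 35.2 m

Phase 2 (accelerating): v₀ = 29.0 m/s, a = 3.1 m/s².
v = v₀ + at = 29.0 + (3.1)(11) = 63.1 m/s
Δx = v₀t + ½at² = 29.0·11 + 0.5·3.1·11² = 507 m

Phase 3 (decelerating): v₀ = 63.1 m/s, a = -5.2 m/s².
v² = v₀² + 2aΔx = 63.1² + 2·-5.2·295 = 914 → v = 30.2 m/s
t = (v − v₀)/a = (30.2 − 63.1)/-5.2 = 6.32 s

Phase 4 (constant speed): v₀ = 30.2 m/s, a = 0 m/s².
v = v₀ + at = 30.2 + (0)(9) = 30.2 m/s
Δx = v₀t + ½at² = 30.2·9 + 0.5·0·9² = 272 m
Total time = 1.15 + 11.0 + 6.32 + 9.00 = 27.5 s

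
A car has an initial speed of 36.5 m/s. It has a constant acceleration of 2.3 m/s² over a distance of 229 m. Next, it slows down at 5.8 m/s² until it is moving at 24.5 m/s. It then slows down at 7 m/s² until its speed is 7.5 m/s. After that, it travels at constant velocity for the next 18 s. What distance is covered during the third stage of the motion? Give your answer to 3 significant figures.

Phase 1 (accelerating): v₀ = 36.5 m/s, a = 2.3 m/s².
v² = v₀² + 2aΔx = 36.5² + 2·2.3·229 = 2390 → v = 48.8 m/s
t = (v − v₀)/a = (48.8 − 36.5)/2.3 = 5.37 s

Phase 2 (decelerating): v₀ = 48.8 m/s, a = -5.8 m/s².
v = v₀ + at → t = (24.5 − 48.8) / -5.8 = 4.20 s
v² = v₀² + 2aΔx → Δx = (24.5² − 48.8²)/(2·-5.8) = 154 m

Phase 3 (decelerating): v₀ = 24.5 m/s, a = -7 m/s².
v = v₀ + at → t = (7.5 − 24.5) / -7 = 2.43 s
v² = v₀² + 2aΔx → Δx = (7.5² − 24.5²)/(2·-7) = 38.9 m
Distance in phase 3 = 38.9 m

38.9 m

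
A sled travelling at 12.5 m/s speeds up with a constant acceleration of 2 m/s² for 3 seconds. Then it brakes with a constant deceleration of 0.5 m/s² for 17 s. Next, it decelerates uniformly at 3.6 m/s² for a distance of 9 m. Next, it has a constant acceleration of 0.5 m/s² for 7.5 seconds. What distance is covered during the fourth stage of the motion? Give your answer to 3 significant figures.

Phase 1 (accelerating): v₀ = 12.5 m/s, a = 2 m/s².
v = v₀ + at = 12.5 + (2)(3) = 18.5 m/s
Δx = v₀t + ½at² = 12.5·3 + 0.5·2·3² = 46.5 m

Phase 2 (decelerating): v₀ = 18.5 m/s, a = -0.5 m/s².
v = v₀ + at = 18.5 + (-0.5)(17) = 10.0 m/s
Δx = v₀t + ½at² = 18.5·17 + 0.5·-0.5·17² = 242 m

Phase 3 (decelerating): v₀ = 10.0 m/s, a = -3.6 m/s².
v² = v₀² + 2aΔx = 10.0² + 2·-3.6·9 = 35.2 → v = 5.93 m/s
t = (v − v₀)/a = (5.93 − 10.0)/-3.6 = 1.13 s

Phase 4 (accelerating): v₀ = 5.93 m/s, a = 0.5 m/s².
v = v₀ + at = 5.93 + (0.5)(7.5) = 9.68 m/s
Δx = v₀t + ½at² = 5.93·7.5 + 0.5·0.5·7.5² = 58.6 m
Distance in phase 4 = 58.6 m

58.6 m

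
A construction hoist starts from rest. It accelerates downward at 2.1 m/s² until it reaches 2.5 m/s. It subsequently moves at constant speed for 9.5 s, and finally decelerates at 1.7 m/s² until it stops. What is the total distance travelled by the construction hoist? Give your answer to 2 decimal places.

Phase 1 (accelerating): v₀ = 0 m/s, a = 2.1 m/s².
v = v₀ + at → t = (2.5 − 0) / 2.1 = 1.19 s
v² = v₀² + 2aΔx → Δx = (2.5² − 0²)/(2·2.1) = 1.49 m

Phase 2 (constant speed): v₀ = 2.50 m/s, a = 0 m/s².
v = v₀ + at = 2.50 + (0)(9.5) = 2.50 m/s
Δx = v₀t + ½at² = 2.50·9.5 + 0.5·0·9.5² = 23.8 m

Phase 3 (decelerating): v₀ = 2.50 m/s, a = -1.7 m/s².
v = v₀ + at → t = (0 − 2.50) / -1.7 = 1.47 s
v² = v₀² + 2aΔx → Δx = (0² − 2.50²)/(2·-1.7) = 1.84 m
Total distance = 1.49 + 23.8 + 1.84 = 27.1 m

27.08 m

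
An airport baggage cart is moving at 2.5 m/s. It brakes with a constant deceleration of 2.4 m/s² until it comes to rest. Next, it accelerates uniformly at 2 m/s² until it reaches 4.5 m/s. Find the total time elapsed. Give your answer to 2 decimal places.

3.29 s

Phase 1 (decelerating): v₀ = 2.50 m/s, a = -2.4 m/s².
v = v₀ + at → t = (0 − 2.50) / -2.4 = 1.04 s
v² = v₀² + 2aΔx → Δx = (0² − 2.50²)/(2·-2.4) = 1.30 m

Phase 2 (accelerating): v₀ = 0 m/s, a = 2 m/s².
v = v₀ + at → t = (4.5 − 0) / 2 = 2.25 s
v² = v₀² + 2aΔx → Δx = (4.5² − 0²)/(2·2) = 5.06 m
Total time = 1.04 + 2.25 = 3.29 s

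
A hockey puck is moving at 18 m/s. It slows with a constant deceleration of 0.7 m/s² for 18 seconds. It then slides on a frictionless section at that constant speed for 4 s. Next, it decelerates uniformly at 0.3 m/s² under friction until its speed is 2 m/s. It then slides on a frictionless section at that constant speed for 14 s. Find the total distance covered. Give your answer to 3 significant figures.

302 m

Phase 1 (decelerating): v₀ = 18.0 m/s, a = -0.7 m/s².
v = v₀ + at = 18.0 + (-0.7)(18) = 5.40 m/s
Δx = v₀t + ½at² = 18.0·18 + 0.5·-0.7·18² = 211 m

Phase 2 (constant speed): v₀ = 5.40 m/s, a = 0 m/s².
v = v₀ + at = 5.40 + (0)(4) = 5.40 m/s
Δx = v₀t + ½at² = 5.40·4 + 0.5·0·4² = 21.6 m

Phase 3 (decelerating): v₀ = 5.40 m/s, a = -0.3 m/s².
v = v₀ + at → t = (2 − 5.40) / -0.3 = 11.3 s
v² = v₀² + 2aΔx → Δx = (2² − 5.40²)/(2·-0.3) = 41.9 m

Phase 4 (constant speed): v₀ = 2.00 m/s, a = 0 m/s².
v = v₀ + at = 2.00 + (0)(14) = 2.00 m/s
Δx = v₀t + ½at² = 2.00·14 + 0.5·0·14² = 28.0 m
Total distance = 211 + 21.6 + 41.9 + 28.0 = 302 m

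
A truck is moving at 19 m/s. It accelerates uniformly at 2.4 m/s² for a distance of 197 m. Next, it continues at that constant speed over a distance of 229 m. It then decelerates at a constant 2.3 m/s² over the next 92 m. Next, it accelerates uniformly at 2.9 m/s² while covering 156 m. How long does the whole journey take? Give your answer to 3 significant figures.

20.6 s

Phase 1 (accelerating): v₀ = 19.0 m/s, a = 2.4 m/s².
v² = v₀² + 2aΔx = 19.0² + 2·2.4·197 = 1310 → v = 36.1 m/s
t = (v − v₀)/a = (36.1 − 19.0)/2.4 = 7.14 s

Phase 2 (constant speed): v₀ = 36.1 m/s, a = 0 m/s².
Constant speed: t = d/v = 229/36.1 = 6.34 s

Phase 3 (decelerating): v₀ = 36.1 m/s, a = -2.3 m/s².
v² = v₀² + 2aΔx = 36.1² + 2·-2.3·92 = 883 → v = 29.7 m/s
t = (v − v₀)/a = (29.7 − 36.1)/-2.3 = 2.79 s

Phase 4 (accelerating): v₀ = 29.7 m/s, a = 2.9 m/s².
v² = v₀² + 2aΔx = 29.7² + 2·2.9·156 = 1790 → v = 42.3 m/s
t = (v − v₀)/a = (42.3 − 29.7)/2.9 = 4.33 s
Total time = 7.14 + 6.34 + 2.79 + 4.33 = 20.6 s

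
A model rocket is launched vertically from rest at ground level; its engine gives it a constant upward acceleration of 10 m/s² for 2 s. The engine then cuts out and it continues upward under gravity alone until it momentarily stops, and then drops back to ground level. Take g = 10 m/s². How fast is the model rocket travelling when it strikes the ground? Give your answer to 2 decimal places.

28.28 m/s

Phase 1 (powered ascent): v₀ = 0 m/s, a = 10 m/s².
v = v₀ + at = 0 + (10)(2) = 20.0 m/s
Δx = v₀t + ½at² = 0·2 + 0.5·10·2² = 20.0 m

Phase 2 (coasting upward): v₀ = 20.0 m/s, a = -10 m/s².
v = v₀ + at → t = (0 − 20.0) / -10 = 2.00 s
v² = v₀² + 2aΔx → Δx = (0² − 20.0²)/(2·-10) = 20.0 m

Phase 3 (free fall): v₀ = 0 m/s, a = -10 m/s².
Falls 40.0 m from rest: t = √(2·40.0/10) = 2.83 s; v = g·t = 28.3 m/s.
Impact speed = 28.3 m/s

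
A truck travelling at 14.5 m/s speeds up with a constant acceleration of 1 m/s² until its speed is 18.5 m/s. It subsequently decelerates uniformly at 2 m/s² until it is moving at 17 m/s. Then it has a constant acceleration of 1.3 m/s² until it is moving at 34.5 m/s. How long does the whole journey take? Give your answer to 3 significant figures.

Phase 1 (accelerating): v₀ = 14.5 m/s, a = 1 m/s².
v = v₀ + at → t = (18.5 − 14.5) / 1 = 4.00 s
v² = v₀² + 2aΔx → Δx = (18.5² − 14.5²)/(2·1) = 66.0 m

Phase 2 (decelerating): v₀ = 18.5 m/s, a = -2 m/s².
v = v₀ + at → t = (17 − 18.5) / -2 = 0.750 s
v² = v₀² + 2aΔx → Δx = (17² − 18.5²)/(2·-2) = 13.3 m

Phase 3 (accelerating): v₀ = 17.0 m/s, a = 1.3 m/s².
v = v₀ + at → t = (34.5 − 17.0) / 1.3 = 13.5 s
v² = v₀² + 2aΔx → Δx = (34.5² − 17.0²)/(2·1.3) = 347 m
Total time = 4.00 + 0.750 + 13.5 = 18.2 s

18.2 s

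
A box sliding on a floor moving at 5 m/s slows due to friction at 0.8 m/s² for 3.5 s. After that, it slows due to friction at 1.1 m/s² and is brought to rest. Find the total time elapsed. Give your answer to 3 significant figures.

Phase 1 (decelerating): v₀ = 5.00 m/s, a = -0.8 m/s².
v = v₀ + at = 5.00 + (-0.8)(3.5) = 2.20 m/s
Δx = v₀t + ½at² = 5.00·3.5 + 0.5·-0.8·3.5² = 12.6 m

Phase 2 (decelerating): v₀ = 2.20 m/s, a = -1.1 m/s².
v = v₀ + at → t = (0 − 2.20) / -1.1 = 2.00 s
v² = v₀² + 2aΔx → Δx = (0² − 2.20²)/(2·-1.1) = 2.20 m
Total time = 3.50 + 2.00 = 5.50 s

5.50 s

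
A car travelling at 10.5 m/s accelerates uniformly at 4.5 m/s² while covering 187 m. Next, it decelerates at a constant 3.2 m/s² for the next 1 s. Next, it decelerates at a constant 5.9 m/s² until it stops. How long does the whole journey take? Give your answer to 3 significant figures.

Phase 1 (accelerating): v₀ = 10.5 m/s, a = 4.5 m/s².
v² = v₀² + 2aΔx = 10.5² + 2·4.5·187 = 1790 → v = 42.3 m/s
t = (v − v₀)/a = (42.3 − 10.5)/4.5 = 7.08 s

Phase 2 (decelerating): v₀ = 42.3 m/s, a = -3.2 m/s².
v = v₀ + at = 42.3 + (-3.2)(1) = 39.1 m/s
Δx = v₀t + ½at² = 42.3·1 + 0.5·-3.2·1² = 40.7 m

Phase 3 (decelerating): v₀ = 39.1 m/s, a = -5.9 m/s².
v = v₀ + at → t = (0 − 39.1) / -5.9 = 6.64 s
v² = v₀² + 2aΔx → Δx = (0² − 39.1²)/(2·-5.9) = 130 m
Total time = 7.08 + 1.00 + 6.64 = 14.7 s

14.7 s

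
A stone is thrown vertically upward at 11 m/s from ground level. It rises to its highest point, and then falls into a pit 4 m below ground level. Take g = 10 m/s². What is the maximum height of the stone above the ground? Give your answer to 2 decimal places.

6.05 m

Phase 1 (rising): v₀ = 11.0 m/s, a = -10 m/s².
v = v₀ + at → t = (0 − 11.0) / -10 = 1.10 s
v² = v₀² + 2aΔx → Δx = (0² − 11.0²)/(2·-10) = 6.05 m
Maximum height = 6.05 m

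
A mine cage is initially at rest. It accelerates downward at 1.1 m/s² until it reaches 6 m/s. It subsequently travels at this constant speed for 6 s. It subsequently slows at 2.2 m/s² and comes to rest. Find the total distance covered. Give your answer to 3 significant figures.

60.5 m

Phase 1 (accelerating): v₀ = 0 m/s, a = 1.1 m/s².
v = v₀ + at → t = (6 − 0) / 1.1 = 5.45 s
v² = v₀² + 2aΔx → Δx = (6² − 0²)/(2·1.1) = 16.4 m

Phase 2 (constant speed): v₀ = 6.00 m/s, a = 0 m/s².
v = v₀ + at = 6.00 + (0)(6) = 6.00 m/s
Δx = v₀t + ½at² = 6.00·6 + 0.5·0·6² = 36.0 m

Phase 3 (decelerating): v₀ = 6.00 m/s, a = -2.2 m/s².
v = v₀ + at → t = (0 − 6.00) / -2.2 = 2.73 s
v² = v₀² + 2aΔx → Δx = (0² − 6.00²)/(2·-2.2) = 8.18 m
Total distance = 16.4 + 36.0 + 8.18 = 60.5 m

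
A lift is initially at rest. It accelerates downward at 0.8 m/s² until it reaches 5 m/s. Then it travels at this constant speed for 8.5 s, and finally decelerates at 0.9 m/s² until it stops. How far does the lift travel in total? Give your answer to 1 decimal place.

72.0 m

Phase 1 (accelerating): v₀ = 0 m/s, a = 0.8 m/s².
v = v₀ + at → t = (5 − 0) / 0.8 = 6.25 s
v² = v₀² + 2aΔx → Δx = (5² − 0²)/(2·0.8) = 15.6 m

Phase 2 (constant speed): v₀ = 5.00 m/s, a = 0 m/s².
v = v₀ + at = 5.00 + (0)(8.5) = 5.00 m/s
Δx = v₀t + ½at² = 5.00·8.5 + 0.5·0·8.5² = 42.5 m

Phase 3 (decelerating): v₀ = 5.00 m/s, a = -0.9 m/s².
v = v₀ + at → t = (0 − 5.00) / -0.9 = 5.56 s
v² = v₀² + 2aΔx → Δx = (0² − 5.00²)/(2·-0.9) = 13.9 m
Total distance = 15.6 + 42.5 + 13.9 = 72.0 m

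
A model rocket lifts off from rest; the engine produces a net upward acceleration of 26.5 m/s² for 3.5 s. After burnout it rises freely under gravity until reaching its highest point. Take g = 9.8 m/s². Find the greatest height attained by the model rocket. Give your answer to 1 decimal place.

Phase 1 (powered ascent): v₀ = 0 m/s, a = 26.5 m/s².
v = v₀ + at = 0 + (26.5)(3.5) = 92.8 m/s
Δx = v₀t + ½at² = 0·3.5 + 0.5·26.5·3.5² = 162 m

Phase 2 (coasting upward): v₀ = 92.8 m/s, a = -9.8 m/s².
v = v₀ + at → t = (0 − 92.8) / -9.8 = 9.46 s
v² = v₀² + 2aΔx → Δx = (0² − 92.8²)/(2·-9.8) = 439 m
Maximum height = 162 + 439 = 601 m

601.2 m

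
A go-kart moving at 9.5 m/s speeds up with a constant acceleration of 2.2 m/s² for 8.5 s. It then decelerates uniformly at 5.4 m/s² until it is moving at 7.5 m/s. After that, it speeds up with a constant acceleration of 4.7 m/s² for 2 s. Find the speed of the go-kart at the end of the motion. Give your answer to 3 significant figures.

Phase 1 (accelerating): v₀ = 9.50 m/s, a = 2.2 m/s².
v = v₀ + at = 9.50 + (2.2)(8.5) = 28.2 m/s
Δx = v₀t + ½at² = 9.50·8.5 + 0.5·2.2·8.5² = 160 m

Phase 2 (decelerating): v₀ = 28.2 m/s, a = -5.4 m/s².
v = v₀ + at → t = (7.5 − 28.2) / -5.4 = 3.83 s
v² = v₀² + 2aΔx → Δx = (7.5² − 28.2²)/(2·-5.4) = 68.4 m

Phase 3 (accelerating): v₀ = 7.50 m/s, a = 4.7 m/s².
v = v₀ + at = 7.50 + (4.7)(2) = 16.9 m/s
Δx = v₀t + ½at² = 7.50·2 + 0.5·4.7·2² = 24.4 m
Final speed = 16.9 m/s

16.9 m/s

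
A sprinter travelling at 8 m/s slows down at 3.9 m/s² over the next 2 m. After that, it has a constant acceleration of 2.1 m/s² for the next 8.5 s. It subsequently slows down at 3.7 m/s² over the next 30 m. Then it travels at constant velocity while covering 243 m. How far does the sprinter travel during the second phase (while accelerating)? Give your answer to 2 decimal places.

Phase 1 (decelerating): v₀ = 8.00 m/s, a = -3.9 m/s².
v² = v₀² + 2aΔx = 8.00² + 2·-3.9·2 = 48.4 → v = 6.96 m/s
t = (v − v₀)/a = (6.96 − 8.00)/-3.9 = 0.267 s

Phase 2 (accelerating): v₀ = 6.96 m/s, a = 2.1 m/s².
v = v₀ + at = 6.96 + (2.1)(8.5) = 24.8 m/s
Δx = v₀t + ½at² = 6.96·8.5 + 0.5·2.1·8.5² = 135 m
Distance in phase 2 = 135 m

135.00 m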